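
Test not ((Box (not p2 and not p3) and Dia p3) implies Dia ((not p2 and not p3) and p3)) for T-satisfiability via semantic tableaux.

1. not ((Box (not p2 and not p3) and Dia p3) implies Dia ((not p2 and not p3) and p3)), u
2. Box (not p2 and not p3) and Dia p3, u
3. not Dia ((not p2 and not p3) and p3), u
4. Box (not p2 and not p3), u
5. Dia p3, u
6. not ((not p2 and not p3) and p3), u
7. not p2 and not p3, u
8. not p2, u
9. not p3, u
10. p3, v
11. not ((not p2 and not p3) and p3), v
12. not p2 and not p3, v
13. not p2, v
14. not p3, v
Accessibility: uRu, uRv, vRv
Branch closes: p3 and not p3 both at v.
(One branch shown.) All branches close.

Unsatisfiable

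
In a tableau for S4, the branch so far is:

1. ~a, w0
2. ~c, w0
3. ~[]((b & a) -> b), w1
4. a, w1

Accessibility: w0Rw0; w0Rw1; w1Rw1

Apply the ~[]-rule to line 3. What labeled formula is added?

a fresh world w2 with w1Rw2, and ~((b & a) -> b) at w2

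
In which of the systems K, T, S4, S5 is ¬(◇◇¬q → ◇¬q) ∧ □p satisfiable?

T-tableau for the formula:
1. ¬(◇◇¬q → ◇¬q) ∧ □p, w0
2. ¬(◇◇¬q → ◇¬q), w0
3. □p, w0
4. ◇◇¬q, w0
5. ¬◇¬q, w0
6. p, w0
7. q, w0
8. ◇¬q, w1
9. p, w1
10. q, w1
11. ¬q, w2
Accessibility: w0Rw0, w0Rw1, w1Rw1, w1Rw2, w2Rw2
Complete open branch: satisfiable in T, hence also in K (this T-model is also a K-model).
S4-tableau for the formula:
1. ¬(◇◇¬q → ◇¬q) ∧ □p, w0
2. ¬(◇◇¬q → ◇¬q), w0
3. □p, w0
4. ◇◇¬q, w0
5. ¬◇¬q, w0
6. p, w0
7. q, w0
8. ◇¬q, w1
9. p, w1
10. q, w1
11. ¬q, w2
12. p, w2
13. q, w2
Accessibility: w0Rw0, w0Rw1, w0Rw2, w1Rw1, w1Rw2, w2Rw2
Branch closes: q and ¬q both at w2.
Every branch closes (one shown): unsatisfiable in S4, hence also in S5 (every S5-frame is an S4-frame).

K, T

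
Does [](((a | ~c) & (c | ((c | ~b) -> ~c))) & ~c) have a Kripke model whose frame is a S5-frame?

1. [](((a | ~c) & (c | ((c | ~b) -> ~c))) & ~c), w0
2. ((a | ~c) & (c | ((c | ~b) -> ~c))) & ~c, w0
3. (a | ~c) & (c | ((c | ~b) -> ~c)), w0
4. ~c, w0
5. a | ~c, w0
6. c | ((c | ~b) -> ~c), w0
7. (c | ~b) -> ~c, w0
Accessibility: w0Rw0

Satisfiable (open branch found)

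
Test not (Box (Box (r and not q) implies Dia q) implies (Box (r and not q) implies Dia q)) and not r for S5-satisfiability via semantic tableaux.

1. not (Box (Box (r and not q) implies Dia q) implies (Box (r and not q) implies Dia q)) and not r, w0
2. not (Box (Box (r and not q) implies Dia q) implies (Box (r and not q) implies Dia q)), w0   [and-rule on 1]
3. not r, w0   [and-rule on 1]
4. Box (Box (r and not q) implies Dia q), w0   [neg-implies-rule on 2]
5. not (Box (r and not q) implies Dia q), w0   [neg-implies-rule on 2]
6. Box (r and not q), w0   [neg-implies-rule on 5]
7. not Dia q, w0   [neg-implies-rule on 5]
8. Box (r and not q) implies Dia q, w0   [Box-rule on 4 via w0Rw0]
9. r and not q, w0   [Box-rule on 6 via w0Rw0]
10. r, w0   [and-rule on 9]
11. not q, w0   [and-rule on 9]
Accessibility: w0Rw0
Branch closes: r and not r both at w0.
(One branch shown.) All branches close.

Unsatisfiable (every branch closes)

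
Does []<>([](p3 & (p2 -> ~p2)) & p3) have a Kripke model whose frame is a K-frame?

Satisfiable (open branch found)

1. []<>([](p3 & (p2 -> ~p2)) & p3), u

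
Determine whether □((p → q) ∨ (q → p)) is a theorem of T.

Valid

Tableau for the negation ¬□((p → q) ∨ (q → p)):
1. ¬□((p → q) ∨ (q → p)), 0
2. ¬((p → q) ∨ (q → p)), 1
3. ¬(p → q), 1
4. ¬(q → p), 1
5. p, 1
6. ¬q, 1
7. q, 1
8. ¬p, 1
Accessibility: 0R0, 0R1, 1R1
Branch closes: q and ¬q both at 1.
Every branch of the negation's tableau closes; the branch above is one of them.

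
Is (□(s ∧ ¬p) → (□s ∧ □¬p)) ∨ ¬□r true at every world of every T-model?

Valid

Tableau for the negation ¬((□(s ∧ ¬p) → (□s ∧ □¬p)) ∨ ¬□r):
1. ¬((□(s ∧ ¬p) → (□s ∧ □¬p)) ∨ ¬□r), u
2. ¬(□(s ∧ ¬p) → (□s ∧ □¬p)), u
3. □r, u
4. □(s ∧ ¬p), u
5. ¬(□s ∧ □¬p), u
6. r, u
7. s ∧ ¬p, u
8. s, u
9. ¬p, u
10. ¬□¬p, u
11. p, v
12. r, v
13. s ∧ ¬p, v
14. s, v
15. ¬p, v
Accessibility: uRu, uRv, vRv
Branch closes: p and ¬p both at v.
Every branch of the negation's tableau closes; the branch above is one of them.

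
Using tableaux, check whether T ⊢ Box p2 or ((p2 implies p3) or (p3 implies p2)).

Valid

Tableau for the negation not (Box p2 or ((p2 implies p3) or (p3 implies p2))):
1. not (Box p2 or ((p2 implies p3) or (p3 implies p2))), w0
2. not Box p2, w0   [neg-or-rule on 1]
3. not ((p2 implies p3) or (p3 implies p2)), w0   [neg-or-rule on 1]
4. not (p2 implies p3), w0   [neg-or-rule on 3]
5. not (p3 implies p2), w0   [neg-or-rule on 3]
6. p2, w0   [neg-implies-rule on 4]
7. not p3, w0   [neg-implies-rule on 4]
8. p3, w0   [neg-implies-rule on 5]
9. not p2, w0   [neg-implies-rule on 5]
Accessibility: w0Rw0
Branch closes: p3 and not p3 both at w0.
All branches of the negation close; one closing branch shown above.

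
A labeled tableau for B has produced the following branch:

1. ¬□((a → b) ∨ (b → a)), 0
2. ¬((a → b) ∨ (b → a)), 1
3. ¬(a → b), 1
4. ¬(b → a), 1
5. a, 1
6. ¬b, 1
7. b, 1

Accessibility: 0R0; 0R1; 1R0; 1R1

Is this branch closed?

Yes, closed

Both b and ¬b appear at 1.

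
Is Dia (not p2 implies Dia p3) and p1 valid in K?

Tableau for the negation not (Dia (not p2 implies Dia p3) and p1):
1. not (Dia (not p2 implies Dia p3) and p1), u
2. not p1, u   [neg-and-rule on 1 (branches; this branch)]
The negation has an open branch (countermodel exists).

No, not valid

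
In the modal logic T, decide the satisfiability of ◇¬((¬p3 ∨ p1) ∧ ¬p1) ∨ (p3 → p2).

1. ◇¬((¬p3 ∨ p1) ∧ ¬p1) ∨ (p3 → p2), w0
2. p3 → p2, w0   [∨-rule on 1 (branches; this branch)]
3. p2, w0   [→-rule on 2 (branches; this branch)]
Accessibility: w0Rw0

Yes, satisfiable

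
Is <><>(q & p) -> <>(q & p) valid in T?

Not valid

Tableau for the negation ~(<><>(q & p) -> <>(q & p)):
1. ~(<><>(q & p) -> <>(q & p)), 0
2. <><>(q & p), 0
3. ~<>(q & p), 0
4. ~(q & p), 0
5. ~p, 0
6. <>(q & p), 1
7. ~(q & p), 1
8. ~p, 1
9. q & p, 2
10. q, 2
11. p, 2
Accessibility: 0R0, 0R1, 1R1, 1R2, 2R2
The negation has an open branch (countermodel exists).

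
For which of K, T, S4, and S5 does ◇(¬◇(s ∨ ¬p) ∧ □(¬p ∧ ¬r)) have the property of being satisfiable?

T-tableau for the formula:
1. ◇(¬◇(s ∨ ¬p) ∧ □(¬p ∧ ¬r)), w0
2. ¬◇(s ∨ ¬p) ∧ □(¬p ∧ ¬r), w1   [◇-rule on 1: fresh world w1, w0Rw1]
3. ¬◇(s ∨ ¬p), w1   [∧-rule on 2]
4. □(¬p ∧ ¬r), w1   [∧-rule on 2]
5. ¬(s ∨ ¬p), w1   [¬◇-rule on 3 via w1Rw1]
6. ¬s, w1   [¬∨-rule on 5]
7. p, w1   [¬∨-rule on 5]
8. ¬p ∧ ¬r, w1   [□-rule on 4 via w1Rw1]
9. ¬p, w1   [∧-rule on 8]
10. ¬r, w1   [∧-rule on 8]
Accessibility: w0Rw0, w0Rw1, w1Rw1
Branch closes: p and ¬p both at w1.
Every branch closes (one shown): unsatisfiable in T, hence also in S4, S5 (every S4/S5-frame is a T-frame).
K-tableau for the formula:
1. ◇(¬◇(s ∨ ¬p) ∧ □(¬p ∧ ¬r)), w0
2. ¬◇(s ∨ ¬p) ∧ □(¬p ∧ ¬r), w1   [◇-rule on 1: fresh world w1, w0Rw1]
3. ¬◇(s ∨ ¬p), w1   [∧-rule on 2]
4. □(¬p ∧ ¬r), w1   [∧-rule on 2]
Accessibility: w0Rw1
Complete open branch: satisfiable in K.

K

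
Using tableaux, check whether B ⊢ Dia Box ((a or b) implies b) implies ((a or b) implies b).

Tableau for the negation not (Dia Box ((a or b) implies b) implies ((a or b) implies b)):
1. not (Dia Box ((a or b) implies b) implies ((a or b) implies b)), 0
2. Dia Box ((a or b) implies b), 0
3. not ((a or b) implies b), 0
4. a or b, 0
5. not b, 0
6. a, 0
7. Box ((a or b) implies b), 1
8. (a or b) implies b, 0
9. (a or b) implies b, 1
10. not (a or b), 0
11. not a, 0
Accessibility: 0R0, 0R1, 1R0, 1R1
Branch closes: a and not a both at 0.
All branches of the negation close; one closing branch shown above.

Valid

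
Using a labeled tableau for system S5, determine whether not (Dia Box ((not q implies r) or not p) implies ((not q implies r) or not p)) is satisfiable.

1. not (Dia Box ((not q implies r) or not p) implies ((not q implies r) or not p)), w0
2. Dia Box ((not q implies r) or not p), w0   [neg-implies-rule on 1]
3. not ((not q implies r) or not p), w0   [neg-implies-rule on 1]
4. not (not q implies r), w0   [neg-or-rule on 3]
5. p, w0   [neg-or-rule on 3]
6. not q, w0   [neg-implies-rule on 4]
7. not r, w0   [neg-implies-rule on 4]
8. Box ((not q implies r) or not p), w1   [Dia-rule on 2: fresh world w1, w0Rw1]
9. (not q implies r) or not p, w0   [Box-rule on 8 via w1Rw0]
10. (not q implies r) or not p, w1   [Box-rule on 8 via w1Rw1]
11. not q implies r, w0   [or-rule on 9 (branches; this branch)]
12. not p, w1   [or-rule on 10 (branches; this branch)]
13. r, w0   [implies-rule on 11 (branches; this branch)]
Accessibility: w0Rw0, w0Rw1, w1Rw0, w1Rw1
Branch closes: r and not r both at w0.
All branches of the tableau close; one closing branch shown above.

Unsatisfiable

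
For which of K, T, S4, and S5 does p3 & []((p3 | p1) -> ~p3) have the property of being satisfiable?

K-tableau for the formula:
1. p3 & []((p3 | p1) -> ~p3), 0
2. p3, 0   [&-rule on 1]
3. []((p3 | p1) -> ~p3), 0   [&-rule on 1]
Complete open branch: satisfiable in K.
T-tableau for the formula:
1. p3 & []((p3 | p1) -> ~p3), 0
2. p3, 0   [&-rule on 1]
3. []((p3 | p1) -> ~p3), 0   [&-rule on 1]
4. (p3 | p1) -> ~p3, 0   [[]-rule on 3 via 0R0]
5. ~(p3 | p1), 0   [->-rule on 4 (branches; this branch)]
6. ~p3, 0   [~|-rule on 5]
7. ~p1, 0   [~|-rule on 5]
Accessibility: 0R0
Branch closes: p3 and ~p3 both at 0.
Every branch closes (one shown): unsatisfiable in T, hence also in S4, S5 (every S4/S5-frame is a T-frame).

K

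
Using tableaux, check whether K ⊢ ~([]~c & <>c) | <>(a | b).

Valid in K

Tableau for the negation ~(~([]~c & <>c) | <>(a | b)):
1. ~(~([]~c & <>c) | <>(a | b)), w0
2. []~c & <>c, w0   [~|-rule on 1]
3. ~<>(a | b), w0   [~|-rule on 1]
4. []~c, w0   [&-rule on 2]
5. <>c, w0   [&-rule on 2]
6. c, w1   [<>-rule on 5: fresh world w1, w0Rw1]
7. ~(a | b), w1   [~<>-rule on 3 via w0Rw1]
8. ~a, w1   [~|-rule on 7]
9. ~b, w1   [~|-rule on 7]
10. ~c, w1   [[]-rule on 4 via w0Rw1]
Accessibility: w0Rw1
Branch closes: c and ~c both at w1.
Every branch of the negation's tableau closes; the branch above is one of them.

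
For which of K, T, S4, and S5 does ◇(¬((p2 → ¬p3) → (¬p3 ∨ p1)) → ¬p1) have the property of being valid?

T, S4, S5

T-tableau for the negation ¬◇(¬((p2 → ¬p3) → (¬p3 ∨ p1)) → ¬p1):
1. ¬◇(¬((p2 → ¬p3) → (¬p3 ∨ p1)) → ¬p1), w0
2. ¬(¬((p2 → ¬p3) → (¬p3 ∨ p1)) → ¬p1), w0
3. ¬((p2 → ¬p3) → (¬p3 ∨ p1)), w0
4. p1, w0
5. p2 → ¬p3, w0
6. ¬(¬p3 ∨ p1), w0
7. p3, w0
8. ¬p1, w0
Accessibility: w0Rw0
Branch closes: p1 and ¬p1 both at w0.
Every branch closes (one shown): valid in T, hence also in S4, S5 (every theorem of T is a theorem of S4 and S5).
K-tableau for the negation ¬◇(¬((p2 → ¬p3) → (¬p3 ∨ p1)) → ¬p1):
1. ¬◇(¬((p2 → ¬p3) → (¬p3 ∨ p1)) → ¬p1), w0
Complete open branch: countermodel on a K-frame, so not valid in K.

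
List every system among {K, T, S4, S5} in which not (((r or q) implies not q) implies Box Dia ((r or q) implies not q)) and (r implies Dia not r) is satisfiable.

S5-tableau for the formula:
1. not (((r or q) implies not q) implies Box Dia ((r or q) implies not q)) and (r implies Dia not r), w0
2. not (((r or q) implies not q) implies Box Dia ((r or q) implies not q)), w0
3. r implies Dia not r, w0
4. (r or q) implies not q, w0
5. not Box Dia ((r or q) implies not q), w0
6. Dia not r, w0
7. not (r or q), w0
8. not r, w0
9. not q, w0
10. not Dia ((r or q) implies not q), w1
11. not ((r or q) implies not q), w0
12. r or q, w0
13. q, w0
Accessibility: w0Rw0, w0Rw1, w1Rw0, w1Rw1
Branch closes: q and not q both at w0.
Every branch closes (one shown): unsatisfiable in S5.
S4-tableau for the formula:
1. not (((r or q) implies not q) implies Box Dia ((r or q) implies not q)) and (r implies Dia not r), w0
2. not (((r or q) implies not q) implies Box Dia ((r or q) implies not q)), w0
3. r implies Dia not r, w0
4. (r or q) implies not q, w0
5. not Box Dia ((r or q) implies not q), w0
6. Dia not r, w0
7. not q, w0
8. not Dia ((r or q) implies not q), w1
9. not ((r or q) implies not q), w1
10. r or q, w1
11. q, w1
12. not r, w2
Accessibility: w0Rw0, w0Rw1, w0Rw2, w1Rw1, w2Rw2
Complete open branch: satisfiable in S4, hence also in K, T (this S4-model is also a K-model and a T-model).

K, T, S4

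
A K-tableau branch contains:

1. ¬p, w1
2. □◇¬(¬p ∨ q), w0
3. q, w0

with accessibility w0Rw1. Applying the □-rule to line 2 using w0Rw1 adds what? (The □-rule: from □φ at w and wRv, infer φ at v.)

◇¬(¬p ∨ q), w1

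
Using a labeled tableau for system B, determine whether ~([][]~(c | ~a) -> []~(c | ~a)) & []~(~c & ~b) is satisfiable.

1. ~([][]~(c | ~a) -> []~(c | ~a)) & []~(~c & ~b), u
2. ~([][]~(c | ~a) -> []~(c | ~a)), u
3. []~(~c & ~b), u
4. [][]~(c | ~a), u
5. ~[]~(c | ~a), u
6. ~(~c & ~b), u
7. []~(c | ~a), u
8. ~(c | ~a), u
9. ~c, u
10. a, u
11. b, u
12. c | ~a, v
13. ~(~c & ~b), v
14. []~(c | ~a), v
15. ~(c | ~a), v
16. ~c, v
17. a, v
18. ~a, v
Accessibility: uRu, uRv, vRu, vRv
Branch closes: a and ~a both at v.
Every branch closes; the branch above is one of them.

No, unsatisfiable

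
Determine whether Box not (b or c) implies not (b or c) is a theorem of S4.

Tableau for the negation not (Box not (b or c) implies not (b or c)):
1. not (Box not (b or c) implies not (b or c)), u
2. Box not (b or c), u   [neg-implies-rule on 1]
3. b or c, u   [neg-implies-rule on 1]
4. not (b or c), u   [Box-rule on 2 via uRu]
5. not b, u   [neg-or-rule on 4]
6. not c, u   [neg-or-rule on 4]
7. c, u   [or-rule on 3 (branches; this branch)]
Accessibility: uRu
Branch closes: c and not c both at u.
Every branch of the negation's tableau closes; the branch above is one of them.

Yes, valid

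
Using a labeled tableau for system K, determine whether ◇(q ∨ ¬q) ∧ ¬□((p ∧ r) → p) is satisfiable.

Unsatisfiable

1. ◇(q ∨ ¬q) ∧ ¬□((p ∧ r) → p), 0
2. ◇(q ∨ ¬q), 0
3. ¬□((p ∧ r) → p), 0
4. q ∨ ¬q, 1
5. ¬q, 1
6. ¬((p ∧ r) → p), 2
7. p ∧ r, 2
8. ¬p, 2
9. p, 2
10. r, 2
Accessibility: 0R1, 0R2
Branch closes: p and ¬p both at 2.
Every branch closes; the branch above is one of them.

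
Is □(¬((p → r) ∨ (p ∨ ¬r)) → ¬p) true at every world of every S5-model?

Valid

Tableau for the negation ¬□(¬((p → r) ∨ (p ∨ ¬r)) → ¬p):
1. ¬□(¬((p → r) ∨ (p ∨ ¬r)) → ¬p), 0
2. ¬(¬((p → r) ∨ (p ∨ ¬r)) → ¬p), 1   [¬□-rule on 1: fresh world 1, 0R1]
3. ¬((p → r) ∨ (p ∨ ¬r)), 1   [¬→-rule on 2]
4. p, 1   [¬→-rule on 2]
5. ¬(p → r), 1   [¬∨-rule on 3]
6. ¬(p ∨ ¬r), 1   [¬∨-rule on 3]
7. ¬r, 1   [¬→-rule on 5]
8. ¬p, 1   [¬∨-rule on 6]
9. r, 1   [¬∨-rule on 6]
Accessibility: 0R0, 0R1, 1R0, 1R1
Branch closes: p and ¬p both at 1.
Every branch of the negation's tableau closes; the branch above is one of them.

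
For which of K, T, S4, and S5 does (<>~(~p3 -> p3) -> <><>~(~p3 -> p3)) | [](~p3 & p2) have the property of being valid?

T, S4, S5

T-tableau for the negation ~((<>~(~p3 -> p3) -> <><>~(~p3 -> p3)) | [](~p3 & p2)):
1. ~((<>~(~p3 -> p3) -> <><>~(~p3 -> p3)) | [](~p3 & p2)), u
2. ~(<>~(~p3 -> p3) -> <><>~(~p3 -> p3)), u
3. ~[](~p3 & p2), u
4. <>~(~p3 -> p3), u
5. ~<><>~(~p3 -> p3), u
6. ~<>~(~p3 -> p3), u
7. ~p3 -> p3, u
8. p3, u
9. ~(~p3 & p2), v
10. ~<>~(~p3 -> p3), v
11. ~p3 -> p3, v
12. ~p2, v
13. p3, v
14. ~(~p3 -> p3), w
15. ~p3, w
16. ~<>~(~p3 -> p3), w
17. ~p3 -> p3, w
18. p3, w
Accessibility: uRu, uRv, uRw, vRv, wRw
Branch closes: p3 and ~p3 both at w.
Every branch closes (one shown): valid in T, hence also in S4, S5 (every theorem of T is a theorem of S4 and S5).
K-tableau for the negation ~((<>~(~p3 -> p3) -> <><>~(~p3 -> p3)) | [](~p3 & p2)):
1. ~((<>~(~p3 -> p3) -> <><>~(~p3 -> p3)) | [](~p3 & p2)), u
2. ~(<>~(~p3 -> p3) -> <><>~(~p3 -> p3)), u
3. ~[](~p3 & p2), u
4. <>~(~p3 -> p3), u
5. ~<><>~(~p3 -> p3), u
6. ~(~p3 & p2), v
7. ~<>~(~p3 -> p3), v
8. ~p2, v
9. ~(~p3 -> p3), w
10. ~p3, w
11. ~<>~(~p3 -> p3), w
Accessibility: uRv, uRw
Complete open branch: countermodel on a K-frame, so not valid in K.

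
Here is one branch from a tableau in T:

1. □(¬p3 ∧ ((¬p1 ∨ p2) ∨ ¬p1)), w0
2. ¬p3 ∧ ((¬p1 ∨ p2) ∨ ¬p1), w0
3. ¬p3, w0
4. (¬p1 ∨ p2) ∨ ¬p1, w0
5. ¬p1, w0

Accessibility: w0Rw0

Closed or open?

Open

There is no literal clash: for every atom and world, at most one sign appears.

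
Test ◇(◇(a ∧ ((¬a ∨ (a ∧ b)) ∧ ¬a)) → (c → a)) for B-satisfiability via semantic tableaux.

1. ◇(◇(a ∧ ((¬a ∨ (a ∧ b)) ∧ ¬a)) → (c → a)), u
2. ◇(a ∧ ((¬a ∨ (a ∧ b)) ∧ ¬a)) → (c → a), v   [◇-rule on 1: fresh world v, uRv]
3. c → a, v   [→-rule on 2 (branches; this branch)]
4. a, v   [→-rule on 3 (branches; this branch)]
Accessibility: uRu, uRv, vRu, vRv

Satisfiable (open branch found)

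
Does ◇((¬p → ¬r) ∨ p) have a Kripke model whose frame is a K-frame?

Satisfiable

1. ◇((¬p → ¬r) ∨ p), 0
2. (¬p → ¬r) ∨ p, 1
3. p, 1
Accessibility: 0R1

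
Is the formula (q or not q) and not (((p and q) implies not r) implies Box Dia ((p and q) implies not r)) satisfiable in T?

Satisfiable (open branch found)

1. (q or not q) and not (((p and q) implies not r) implies Box Dia ((p and q) implies not r)), 0
2. q or not q, 0
3. not (((p and q) implies not r) implies Box Dia ((p and q) implies not r)), 0
4. (p and q) implies not r, 0
5. not Box Dia ((p and q) implies not r), 0
6. not q, 0
7. not r, 0
8. not Dia ((p and q) implies not r), 1
9. not ((p and q) implies not r), 1
10. p and q, 1
11. r, 1
12. p, 1
13. q, 1
Accessibility: 0R0, 0R1, 1R1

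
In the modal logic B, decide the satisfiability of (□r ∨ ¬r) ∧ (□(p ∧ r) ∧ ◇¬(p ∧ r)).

1. (□r ∨ ¬r) ∧ (□(p ∧ r) ∧ ◇¬(p ∧ r)), w0
2. □r ∨ ¬r, w0   [∧-rule on 1]
3. □(p ∧ r) ∧ ◇¬(p ∧ r), w0   [∧-rule on 1]
4. □(p ∧ r), w0   [∧-rule on 3]
5. ◇¬(p ∧ r), w0   [∧-rule on 3]
6. p ∧ r, w0   [□-rule on 4 via w0Rw0]
7. p, w0   [∧-rule on 6]
8. r, w0   [∧-rule on 6]
9. □r, w0   [∨-rule on 2 (branches; this branch)]
10. ¬(p ∧ r), w1   [◇-rule on 5: fresh world w1, w0Rw1]
11. p ∧ r, w1   [□-rule on 4 via w0Rw1]
12. p, w1   [∧-rule on 11]
13. r, w1   [∧-rule on 11]
14. ¬r, w1   [¬∧-rule on 10 (branches; this branch)]
Accessibility: w0Rw0, w0Rw1, w1Rw0, w1Rw1
Branch closes: r and ¬r both at w1.
Every branch closes; the branch above is one of them.

Unsatisfiable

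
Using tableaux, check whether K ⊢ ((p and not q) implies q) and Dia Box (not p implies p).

No, not valid

Tableau for the negation not (((p and not q) implies q) and Dia Box (not p implies p)):
1. not (((p and not q) implies q) and Dia Box (not p implies p)), 0
2. not Dia Box (not p implies p), 0   [neg-and-rule on 1 (branches; this branch)]
The negation has an open branch (countermodel exists).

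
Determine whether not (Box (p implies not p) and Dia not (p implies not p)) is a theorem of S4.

Tableau for the negation Box (p implies not p) and Dia not (p implies not p):
1. Box (p implies not p) and Dia not (p implies not p), u
2. Box (p implies not p), u
3. Dia not (p implies not p), u
4. p implies not p, u
5. not p, u
6. not (p implies not p), v
7. p, v
8. p implies not p, v
9. not p, v
Accessibility: uRu, uRv, vRv
Branch closes: p and not p both at v.
Every branch of the negation's tableau closes; the branch above is one of them.

Yes, valid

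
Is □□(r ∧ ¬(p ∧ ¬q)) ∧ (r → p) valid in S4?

Not valid

Tableau for the negation ¬(□□(r ∧ ¬(p ∧ ¬q)) ∧ (r → p)):
1. ¬(□□(r ∧ ¬(p ∧ ¬q)) ∧ (r → p)), 0
2. ¬(r → p), 0
3. r, 0
4. ¬p, 0
Accessibility: 0R0
The negation has an open branch (countermodel exists).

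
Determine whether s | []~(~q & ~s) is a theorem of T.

Invalid (countermodel exists)

Tableau for the negation ~(s | []~(~q & ~s)):
1. ~(s | []~(~q & ~s)), u
2. ~s, u
3. ~[]~(~q & ~s), u
4. ~q & ~s, v
5. ~q, v
6. ~s, v
Accessibility: uRu, uRv, vRv
The negation has an open branch (countermodel exists).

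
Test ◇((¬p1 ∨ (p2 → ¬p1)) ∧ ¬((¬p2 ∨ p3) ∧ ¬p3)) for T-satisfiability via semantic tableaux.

1. ◇((¬p1 ∨ (p2 → ¬p1)) ∧ ¬((¬p2 ∨ p3) ∧ ¬p3)), u
2. (¬p1 ∨ (p2 → ¬p1)) ∧ ¬((¬p2 ∨ p3) ∧ ¬p3), v   [◇-rule on 1: fresh world v, uRv]
3. ¬p1 ∨ (p2 → ¬p1), v   [∧-rule on 2]
4. ¬((¬p2 ∨ p3) ∧ ¬p3), v   [∧-rule on 2]
5. p2 → ¬p1, v   [∨-rule on 3 (branches; this branch)]
6. p3, v   [¬∧-rule on 4 (branches; this branch)]
7. ¬p1, v   [→-rule on 5 (branches; this branch)]
Accessibility: uRu, uRv, vRv

Yes, satisfiable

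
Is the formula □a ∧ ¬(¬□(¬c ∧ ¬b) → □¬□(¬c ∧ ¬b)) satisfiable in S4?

Satisfiable (open branch found)

1. □a ∧ ¬(¬□(¬c ∧ ¬b) → □¬□(¬c ∧ ¬b)), w0
2. □a, w0
3. ¬(¬□(¬c ∧ ¬b) → □¬□(¬c ∧ ¬b)), w0
4. ¬□(¬c ∧ ¬b), w0
5. ¬□¬□(¬c ∧ ¬b), w0
6. a, w0
7. ¬(¬c ∧ ¬b), w1
8. a, w1
9. b, w1
10. □(¬c ∧ ¬b), w2
11. a, w2
12. ¬c ∧ ¬b, w2
13. ¬c, w2
14. ¬b, w2
Accessibility: w0Rw0, w0Rw1, w0Rw2, w1Rw1, w2Rw2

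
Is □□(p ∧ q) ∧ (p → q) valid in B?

No, not valid

Tableau for the negation ¬(□□(p ∧ q) ∧ (p → q)):
1. ¬(□□(p ∧ q) ∧ (p → q)), 0
2. ¬(p → q), 0   [¬∧-rule on 1 (branches; this branch)]
3. p, 0   [¬→-rule on 2]
4. ¬q, 0   [¬→-rule on 2]
Accessibility: 0R0
The negation has an open branch (countermodel exists).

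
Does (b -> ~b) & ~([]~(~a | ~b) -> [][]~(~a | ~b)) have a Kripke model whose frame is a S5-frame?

Unsatisfiable (every branch closes)

1. (b -> ~b) & ~([]~(~a | ~b) -> [][]~(~a | ~b)), u
2. b -> ~b, u
3. ~([]~(~a | ~b) -> [][]~(~a | ~b)), u
4. []~(~a | ~b), u
5. ~[][]~(~a | ~b), u
6. ~(~a | ~b), u
7. a, u
8. b, u
9. ~b, u
Accessibility: uRu
Branch closes: b and ~b both at u.
(One branch shown.) All branches close.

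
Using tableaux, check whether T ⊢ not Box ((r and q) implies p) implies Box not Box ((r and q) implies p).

Tableau for the negation not (not Box ((r and q) implies p) implies Box not Box ((r and q) implies p)):
1. not (not Box ((r and q) implies p) implies Box not Box ((r and q) implies p)), 0
2. not Box ((r and q) implies p), 0   [neg-implies-rule on 1]
3. not Box not Box ((r and q) implies p), 0   [neg-implies-rule on 1]
4. not ((r and q) implies p), 1   [neg-Box-rule on 2: fresh world 1, 0R1]
5. r and q, 1   [neg-implies-rule on 4]
6. not p, 1   [neg-implies-rule on 4]
7. r, 1   [and-rule on 5]
8. q, 1   [and-rule on 5]
9. Box ((r and q) implies p), 2   [neg-Box-rule on 3: fresh world 2, 0R2]
10. (r and q) implies p, 2   [Box-rule on 9 via 2R2]
11. p, 2   [implies-rule on 10 (branches; this branch)]
Accessibility: 0R0, 0R1, 0R2, 1R1, 2R2
The negation has an open branch (countermodel exists).

No, not valid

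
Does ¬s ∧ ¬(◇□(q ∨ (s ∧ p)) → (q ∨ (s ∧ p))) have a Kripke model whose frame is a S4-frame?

1. ¬s ∧ ¬(◇□(q ∨ (s ∧ p)) → (q ∨ (s ∧ p))), w0
2. ¬s, w0   [∧-rule on 1]
3. ¬(◇□(q ∨ (s ∧ p)) → (q ∨ (s ∧ p))), w0   [∧-rule on 1]
4. ◇□(q ∨ (s ∧ p)), w0   [¬→-rule on 3]
5. ¬(q ∨ (s ∧ p)), w0   [¬→-rule on 3]
6. ¬q, w0   [¬∨-rule on 5]
7. ¬(s ∧ p), w0   [¬∨-rule on 5]
8. ¬p, w0   [¬∧-rule on 7 (branches; this branch)]
9. □(q ∨ (s ∧ p)), w1   [◇-rule on 4: fresh world w1, w0Rw1]
10. q ∨ (s ∧ p), w1   [□-rule on 9 via w1Rw1]
11. s ∧ p, w1   [∨-rule on 10 (branches; this branch)]
12. s, w1   [∧-rule on 11]
13. p, w1   [∧-rule on 11]
Accessibility: w0Rw0, w0Rw1, w1Rw1

Satisfiable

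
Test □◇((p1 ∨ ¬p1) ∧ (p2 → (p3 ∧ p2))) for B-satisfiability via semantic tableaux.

Yes, satisfiable

1. □◇((p1 ∨ ¬p1) ∧ (p2 → (p3 ∧ p2))), w0
2. ◇((p1 ∨ ¬p1) ∧ (p2 → (p3 ∧ p2))), w0   [□-rule on 1 via w0Rw0]
3. (p1 ∨ ¬p1) ∧ (p2 → (p3 ∧ p2)), w1   [◇-rule on 2: fresh world w1, w0Rw1]
4. p1 ∨ ¬p1, w1   [∧-rule on 3]
5. p2 → (p3 ∧ p2), w1   [∧-rule on 3]
6. ◇((p1 ∨ ¬p1) ∧ (p2 → (p3 ∧ p2))), w1   [□-rule on 1 via w0Rw1]
7. ¬p1, w1   [∨-rule on 4 (branches; this branch)]
8. p3 ∧ p2, w1   [→-rule on 5 (branches; this branch)]
9. p3, w1   [∧-rule on 8]
10. p2, w1   [∧-rule on 8]
11. (p1 ∨ ¬p1) ∧ (p2 → (p3 ∧ p2)), w2   [◇-rule on 6: fresh world w2, w1Rw2]
12. p1 ∨ ¬p1, w2   [∧-rule on 11]
13. p2 → (p3 ∧ p2), w2   [∧-rule on 11]
14. ¬p1, w2   [∨-rule on 12 (branches; this branch)]
15. p3 ∧ p2, w2   [→-rule on 13 (branches; this branch)]
16. p3, w2   [∧-rule on 15]
17. p2, w2   [∧-rule on 15]
Accessibility: w0Rw0, w0Rw1, w1Rw0, w1Rw1, w1Rw2, w2Rw1, w2Rw2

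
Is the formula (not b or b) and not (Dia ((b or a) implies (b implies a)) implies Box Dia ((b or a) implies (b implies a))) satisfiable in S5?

1. (not b or b) and not (Dia ((b or a) implies (b implies a)) implies Box Dia ((b or a) implies (b implies a))), u
2. not b or b, u
3. not (Dia ((b or a) implies (b implies a)) implies Box Dia ((b or a) implies (b implies a))), u
4. Dia ((b or a) implies (b implies a)), u
5. not Box Dia ((b or a) implies (b implies a)), u
6. b, u
7. (b or a) implies (b implies a), v
8. b implies a, v
9. a, v
10. not Dia ((b or a) implies (b implies a)), w
11. not ((b or a) implies (b implies a)), u
12. b or a, u
13. not (b implies a), u
14. not a, u
15. not ((b or a) implies (b implies a)), v
16. b or a, v
17. not (b implies a), v
18. b, v
19. not a, v
Accessibility: uRu, uRv, uRw, vRu, vRv, vRw, wRu, wRv, wRw
Branch closes: a and not a both at v.
All branches of the tableau close; one closing branch shown above.

Unsatisfiable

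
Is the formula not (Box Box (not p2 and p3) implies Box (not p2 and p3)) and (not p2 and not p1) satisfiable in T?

1. not (Box Box (not p2 and p3) implies Box (not p2 and p3)) and (not p2 and not p1), 0
2. not (Box Box (not p2 and p3) implies Box (not p2 and p3)), 0
3. not p2 and not p1, 0
4. Box Box (not p2 and p3), 0
5. not Box (not p2 and p3), 0
6. not p2, 0
7. not p1, 0
8. Box (not p2 and p3), 0
9. not p2 and p3, 0
10. p3, 0
11. not (not p2 and p3), 1
12. Box (not p2 and p3), 1
13. not p2 and p3, 1
14. not p2, 1
15. p3, 1
16. not p3, 1
Accessibility: 0R0, 0R1, 1R1
Branch closes: p3 and not p3 both at 1.
All branches of the tableau close; one closing branch shown above.

Unsatisfiable (every branch closes)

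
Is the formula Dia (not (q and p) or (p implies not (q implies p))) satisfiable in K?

Yes, satisfiable

1. Dia (not (q and p) or (p implies not (q implies p))), 0
2. not (q and p) or (p implies not (q implies p)), 1
3. p implies not (q implies p), 1
4. not (q implies p), 1
5. q, 1
6. not p, 1
Accessibility: 0R1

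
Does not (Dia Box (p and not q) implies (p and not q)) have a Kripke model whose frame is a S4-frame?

Satisfiable

1. not (Dia Box (p and not q) implies (p and not q)), 0
2. Dia Box (p and not q), 0   [neg-implies-rule on 1]
3. not (p and not q), 0   [neg-implies-rule on 1]
4. q, 0   [neg-and-rule on 3 (branches; this branch)]
5. Box (p and not q), 1   [Dia-rule on 2: fresh world 1, 0R1]
6. p and not q, 1   [Box-rule on 5 via 1R1]
7. p, 1   [and-rule on 6]
8. not q, 1   [and-rule on 6]
Accessibility: 0R0, 0R1, 1R1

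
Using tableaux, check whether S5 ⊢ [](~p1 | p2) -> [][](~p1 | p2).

Valid in S5

Tableau for the negation ~([](~p1 | p2) -> [][](~p1 | p2)):
1. ~([](~p1 | p2) -> [][](~p1 | p2)), w0
2. [](~p1 | p2), w0
3. ~[][](~p1 | p2), w0
4. ~p1 | p2, w0
5. p2, w0
6. ~[](~p1 | p2), w1
7. ~p1 | p2, w1
8. p2, w1
9. ~(~p1 | p2), w2
10. p1, w2
11. ~p2, w2
12. ~p1 | p2, w2
13. p2, w2
Accessibility: w0Rw0, w0Rw1, w0Rw2, w1Rw0, w1Rw1, w1Rw2, w2Rw0, w2Rw1, w2Rw2
Branch closes: p2 and ~p2 both at w2.
All branches of the negation close; one closing branch shown above.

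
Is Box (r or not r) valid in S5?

Yes, valid

Tableau for the negation not Box (r or not r):
1. not Box (r or not r), w0
2. not (r or not r), w1
3. not r, w1
4. r, w1
Accessibility: w0Rw0, w0Rw1, w1Rw0, w1Rw1
Branch closes: r and not r both at w1.
All branches of the negation close; one closing branch shown above.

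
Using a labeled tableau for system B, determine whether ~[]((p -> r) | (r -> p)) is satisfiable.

1. ~[]((p -> r) | (r -> p)), 0
2. ~((p -> r) | (r -> p)), 1   [~[]-rule on 1: fresh world 1, 0R1]
3. ~(p -> r), 1   [~|-rule on 2]
4. ~(r -> p), 1   [~|-rule on 2]
5. p, 1   [~->-rule on 3]
6. ~r, 1   [~->-rule on 3]
7. r, 1   [~->-rule on 4]
8. ~p, 1   [~->-rule on 4]
Accessibility: 0R0, 0R1, 1R0, 1R1
Branch closes: r and ~r both at 1.
(One branch shown.) All branches close.

Unsatisfiable (every branch closes)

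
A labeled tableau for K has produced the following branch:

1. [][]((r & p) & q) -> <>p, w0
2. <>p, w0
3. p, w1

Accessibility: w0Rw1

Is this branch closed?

No, open

There is no literal clash: for every atom and world, at most one sign appears.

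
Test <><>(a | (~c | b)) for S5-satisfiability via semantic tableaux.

Satisfiable

1. <><>(a | (~c | b)), 0
2. <>(a | (~c | b)), 1
3. a | (~c | b), 2
4. ~c | b, 2
5. b, 2
Accessibility: 0R0, 0R1, 0R2, 1R0, 1R1, 1R2, 2R0, 2R1, 2R2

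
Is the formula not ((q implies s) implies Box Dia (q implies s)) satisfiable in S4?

1. not ((q implies s) implies Box Dia (q implies s)), w0
2. q implies s, w0   [neg-implies-rule on 1]
3. not Box Dia (q implies s), w0   [neg-implies-rule on 1]
4. s, w0   [implies-rule on 2 (branches; this branch)]
5. not Dia (q implies s), w1   [neg-Box-rule on 3: fresh world w1, w0Rw1]
6. not (q implies s), w1   [neg-Dia-rule on 5 via w1Rw1]
7. q, w1   [neg-implies-rule on 6]
8. not s, w1   [neg-implies-rule on 6]
Accessibility: w0Rw0, w0Rw1, w1Rw1

Satisfiable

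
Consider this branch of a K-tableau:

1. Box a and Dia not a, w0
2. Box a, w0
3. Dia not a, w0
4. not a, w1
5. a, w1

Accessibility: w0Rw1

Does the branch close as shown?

Closed

Both a and not a appear at w1.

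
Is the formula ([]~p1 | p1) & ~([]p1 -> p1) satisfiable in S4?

No, unsatisfiable

1. ([]~p1 | p1) & ~([]p1 -> p1), 0
2. []~p1 | p1, 0   [&-rule on 1]
3. ~([]p1 -> p1), 0   [&-rule on 1]
4. []p1, 0   [~->-rule on 3]
5. ~p1, 0   [~->-rule on 3]
6. p1, 0   [[]-rule on 4 via 0R0]
Accessibility: 0R0
Branch closes: p1 and ~p1 both at 0.
All branches of the tableau close; one closing branch shown above.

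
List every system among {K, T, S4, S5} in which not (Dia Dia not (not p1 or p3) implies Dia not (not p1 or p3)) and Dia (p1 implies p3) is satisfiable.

S4-tableau for the formula:
1. not (Dia Dia not (not p1 or p3) implies Dia not (not p1 or p3)) and Dia (p1 implies p3), u
2. not (Dia Dia not (not p1 or p3) implies Dia not (not p1 or p3)), u   [and-rule on 1]
3. Dia (p1 implies p3), u   [and-rule on 1]
4. Dia Dia not (not p1 or p3), u   [neg-implies-rule on 2]
5. not Dia not (not p1 or p3), u   [neg-implies-rule on 2]
6. not p1 or p3, u   [neg-Dia-rule on 5 via uRu]
7. p3, u   [or-rule on 6 (branches; this branch)]
8. p1 implies p3, v   [Dia-rule on 3: fresh world v, uRv]
9. not p1 or p3, v   [neg-Dia-rule on 5 via uRv]
10. p3, v   [implies-rule on 8 (branches; this branch)]
11. Dia not (not p1 or p3), w   [Dia-rule on 4: fresh world w, uRw]
12. not p1 or p3, w   [neg-Dia-rule on 5 via uRw]
13. p3, w   [or-rule on 12 (branches; this branch)]
14. not (not p1 or p3), x   [Dia-rule on 11: fresh world x, wRx]
15. p1, x   [neg-or-rule on 14]
16. not p3, x   [neg-or-rule on 14]
17. not p1 or p3, x   [neg-Dia-rule on 5 via uRx]
18. p3, x   [or-rule on 17 (branches; this branch)]
Accessibility: uRu, uRv, uRw, uRx, vRv, wRw, wRx, xRx
Branch closes: p3 and not p3 both at x.
Every branch closes (one shown): unsatisfiable in S4, hence also in S5 (every S5-frame is an S4-frame).
T-tableau for the formula:
1. not (Dia Dia not (not p1 or p3) implies Dia not (not p1 or p3)) and Dia (p1 implies p3), u
2. not (Dia Dia not (not p1 or p3) implies Dia not (not p1 or p3)), u   [and-rule on 1]
3. Dia (p1 implies p3), u   [and-rule on 1]
4. Dia Dia not (not p1 or p3), u   [neg-implies-rule on 2]
5. not Dia not (not p1 or p3), u   [neg-implies-rule on 2]
6. not p1 or p3, u   [neg-Dia-rule on 5 via uRu]
7. p3, u   [or-rule on 6 (branches; this branch)]
8. p1 implies p3, v   [Dia-rule on 3: fresh world v, uRv]
9. not p1 or p3, v   [neg-Dia-rule on 5 via uRv]
10. p3, v   [implies-rule on 8 (branches; this branch)]
11. Dia not (not p1 or p3), w   [Dia-rule on 4: fresh world w, uRw]
12. not p1 or p3, w   [neg-Dia-rule on 5 via uRw]
13. p3, w   [or-rule on 12 (branches; this branch)]
14. not (not p1 or p3), x   [Dia-rule on 11: fresh world x, wRx]
15. p1, x   [neg-or-rule on 14]
16. not p3, x   [neg-or-rule on 14]
Accessibility: uRu, uRv, uRw, vRv, wRw, wRx, xRx
Complete open branch: satisfiable in T, hence also in K (this T-model is also a K-model).

K, T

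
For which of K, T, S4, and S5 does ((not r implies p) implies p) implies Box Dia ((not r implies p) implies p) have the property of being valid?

S4-tableau for the negation not (((not r implies p) implies p) implies Box Dia ((not r implies p) implies p)):
1. not (((not r implies p) implies p) implies Box Dia ((not r implies p) implies p)), u
2. (not r implies p) implies p, u
3. not Box Dia ((not r implies p) implies p), u
4. p, u
5. not Dia ((not r implies p) implies p), v
6. not ((not r implies p) implies p), v
7. not r implies p, v
8. not p, v
9. r, v
Accessibility: uRu, uRv, vRv
Complete open branch: countermodel on an S4-frame, so not valid in S4, nor in K, T (the same frame is also a K-frame and a T-frame).
S5-tableau for the negation not (((not r implies p) implies p) implies Box Dia ((not r implies p) implies p)):
1. not (((not r implies p) implies p) implies Box Dia ((not r implies p) implies p)), u
2. (not r implies p) implies p, u
3. not Box Dia ((not r implies p) implies p), u
4. not (not r implies p), u
5. not r, u
6. not p, u
7. not Dia ((not r implies p) implies p), v
8. not ((not r implies p) implies p), u
9. not r implies p, u
10. not ((not r implies p) implies p), v
11. not r implies p, v
12. not p, v
13. p, u
Accessibility: uRu, uRv, vRu, vRv
Branch closes: p and not p both at u.
Every branch closes (one shown): valid in S5.

S5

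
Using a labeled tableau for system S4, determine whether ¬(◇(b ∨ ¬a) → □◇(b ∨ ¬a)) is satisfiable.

Satisfiable

1. ¬(◇(b ∨ ¬a) → □◇(b ∨ ¬a)), w0
2. ◇(b ∨ ¬a), w0   [¬→-rule on 1]
3. ¬□◇(b ∨ ¬a), w0   [¬→-rule on 1]
4. b ∨ ¬a, w1   [◇-rule on 2: fresh world w1, w0Rw1]
5. ¬a, w1   [∨-rule on 4 (branches; this branch)]
6. ¬◇(b ∨ ¬a), w2   [¬□-rule on 3: fresh world w2, w0Rw2]
7. ¬(b ∨ ¬a), w2   [¬◇-rule on 6 via w2Rw2]
8. ¬b, w2   [¬∨-rule on 7]
9. a, w2   [¬∨-rule on 7]
Accessibility: w0Rw0, w0Rw1, w0Rw2, w1Rw1, w2Rw2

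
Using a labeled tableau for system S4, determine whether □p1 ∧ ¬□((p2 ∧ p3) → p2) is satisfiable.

1. □p1 ∧ ¬□((p2 ∧ p3) → p2), u
2. □p1, u
3. ¬□((p2 ∧ p3) → p2), u
4. p1, u
5. ¬((p2 ∧ p3) → p2), v
6. p2 ∧ p3, v
7. ¬p2, v
8. p2, v
9. p3, v
Accessibility: uRu, uRv, vRv
Branch closes: p2 and ¬p2 both at v.
Every branch closes; the branch above is one of them.

Unsatisfiable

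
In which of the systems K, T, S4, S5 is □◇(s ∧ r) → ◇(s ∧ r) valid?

K-tableau for the negation ¬(□◇(s ∧ r) → ◇(s ∧ r)):
1. ¬(□◇(s ∧ r) → ◇(s ∧ r)), 0
2. □◇(s ∧ r), 0
3. ¬◇(s ∧ r), 0
Complete open branch: countermodel on a K-frame, so not valid in K.
T-tableau for the negation ¬(□◇(s ∧ r) → ◇(s ∧ r)):
1. ¬(□◇(s ∧ r) → ◇(s ∧ r)), 0
2. □◇(s ∧ r), 0
3. ¬◇(s ∧ r), 0
4. ◇(s ∧ r), 0
5. ¬(s ∧ r), 0
6. ¬r, 0
7. s ∧ r, 1
8. s, 1
9. r, 1
10. ◇(s ∧ r), 1
11. ¬(s ∧ r), 1
12. ¬r, 1
Accessibility: 0R0, 0R1, 1R1
Branch closes: r and ¬r both at 1.
Every branch closes (one shown): valid in T, hence also in S4, S5 (every theorem of T is a theorem of S4 and S5).

T, S4, S5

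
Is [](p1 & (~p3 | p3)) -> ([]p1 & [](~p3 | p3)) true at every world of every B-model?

Valid

Tableau for the negation ~([](p1 & (~p3 | p3)) -> ([]p1 & [](~p3 | p3))):
1. ~([](p1 & (~p3 | p3)) -> ([]p1 & [](~p3 | p3))), u
2. [](p1 & (~p3 | p3)), u   [~->-rule on 1]
3. ~([]p1 & [](~p3 | p3)), u   [~->-rule on 1]
4. p1 & (~p3 | p3), u   [[]-rule on 2 via uRu]
5. p1, u   [&-rule on 4]
6. ~p3 | p3, u   [&-rule on 4]
7. ~[]p1, u   [~&-rule on 3 (branches; this branch)]
8. p3, u   [|-rule on 6 (branches; this branch)]
9. ~p1, v   [~[]-rule on 7: fresh world v, uRv]
10. p1 & (~p3 | p3), v   [[]-rule on 2 via uRv]
11. p1, v   [&-rule on 10]
12. ~p3 | p3, v   [&-rule on 10]
Accessibility: uRu, uRv, vRu, vRv
Branch closes: p1 and ~p1 both at v.
All branches of the negation close; one closing branch shown above.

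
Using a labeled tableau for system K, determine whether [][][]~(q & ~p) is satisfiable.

1. [][][]~(q & ~p), 0

Yes, satisfiable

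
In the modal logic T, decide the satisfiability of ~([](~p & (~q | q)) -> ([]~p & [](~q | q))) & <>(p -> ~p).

1. ~([](~p & (~q | q)) -> ([]~p & [](~q | q))) & <>(p -> ~p), w0
2. ~([](~p & (~q | q)) -> ([]~p & [](~q | q))), w0   [&-rule on 1]
3. <>(p -> ~p), w0   [&-rule on 1]
4. [](~p & (~q | q)), w0   [~->-rule on 2]
5. ~([]~p & [](~q | q)), w0   [~->-rule on 2]
6. ~p & (~q | q), w0   [[]-rule on 4 via w0Rw0]
7. ~p, w0   [&-rule on 6]
8. ~q | q, w0   [&-rule on 6]
9. ~[]~p, w0   [~&-rule on 5 (branches; this branch)]
10. q, w0   [|-rule on 8 (branches; this branch)]
11. p -> ~p, w1   [<>-rule on 3: fresh world w1, w0Rw1]
12. ~p & (~q | q), w1   [[]-rule on 4 via w0Rw1]
13. ~p, w1   [&-rule on 12]
14. ~q | q, w1   [&-rule on 12]
15. q, w1   [|-rule on 14 (branches; this branch)]
16. p, w2   [~[]-rule on 9: fresh world w2, w0Rw2]
17. ~p & (~q | q), w2   [[]-rule on 4 via w0Rw2]
18. ~p, w2   [&-rule on 17]
19. ~q | q, w2   [&-rule on 17]
Accessibility: w0Rw0, w0Rw1, w0Rw2, w1Rw1, w2Rw2
Branch closes: p and ~p both at w2.
(One branch shown.) All branches close.

No, unsatisfiable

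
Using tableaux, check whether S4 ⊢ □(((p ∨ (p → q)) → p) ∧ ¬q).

Tableau for the negation ¬□(((p ∨ (p → q)) → p) ∧ ¬q):
1. ¬□(((p ∨ (p → q)) → p) ∧ ¬q), w0
2. ¬(((p ∨ (p → q)) → p) ∧ ¬q), w1
3. q, w1
Accessibility: w0Rw0, w0Rw1, w1Rw1
The negation has an open branch (countermodel exists).

Invalid (countermodel exists)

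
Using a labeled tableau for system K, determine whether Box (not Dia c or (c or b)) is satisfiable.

1. Box (not Dia c or (c or b)), w0

Satisfiable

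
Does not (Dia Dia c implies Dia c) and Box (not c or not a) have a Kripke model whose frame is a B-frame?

Satisfiable (open branch found)

1. not (Dia Dia c implies Dia c) and Box (not c or not a), w0
2. not (Dia Dia c implies Dia c), w0
3. Box (not c or not a), w0
4. Dia Dia c, w0
5. not Dia c, w0
6. not c or not a, w0
7. not c, w0
8. not a, w0
9. Dia c, w1
10. not c or not a, w1
11. not c, w1
12. not a, w1
13. c, w2
Accessibility: w0Rw0, w0Rw1, w1Rw0, w1Rw1, w1Rw2, w2Rw1, w2Rw2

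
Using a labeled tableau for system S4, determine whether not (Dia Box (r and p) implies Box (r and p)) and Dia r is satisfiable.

1. not (Dia Box (r and p) implies Box (r and p)) and Dia r, u
2. not (Dia Box (r and p) implies Box (r and p)), u
3. Dia r, u
4. Dia Box (r and p), u
5. not Box (r and p), u
6. r, v
7. Box (r and p), w
8. r and p, w
9. r, w
10. p, w
11. not (r and p), x
12. not p, x
Accessibility: uRu, uRv, uRw, uRx, vRv, wRw, xRx

Satisfiable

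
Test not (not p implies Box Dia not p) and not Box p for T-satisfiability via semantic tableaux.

1. not (not p implies Box Dia not p) and not Box p, 0
2. not (not p implies Box Dia not p), 0
3. not Box p, 0
4. not p, 0
5. not Box Dia not p, 0
6. not p, 1
7. not Dia not p, 2
8. p, 2
Accessibility: 0R0, 0R1, 0R2, 1R1, 2R2

Yes, satisfiable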